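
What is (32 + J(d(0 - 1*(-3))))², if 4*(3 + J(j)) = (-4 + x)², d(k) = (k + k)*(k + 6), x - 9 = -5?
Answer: 841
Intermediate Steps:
x = 4 (x = 9 - 5 = 4)
d(k) = 2*k*(6 + k) (d(k) = (2*k)*(6 + k) = 2*k*(6 + k))
J(j) = -3 (J(j) = -3 + (-4 + 4)²/4 = -3 + (¼)*0² = -3 + (¼)*0 = -3 + 0 = -3)
(32 + J(d(0 - 1*(-3))))² = (32 - 3)² = 29² = 841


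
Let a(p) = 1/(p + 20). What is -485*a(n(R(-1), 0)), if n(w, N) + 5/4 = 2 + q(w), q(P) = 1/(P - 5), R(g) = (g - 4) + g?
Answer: -21340/909 ≈ -23.476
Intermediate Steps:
R(g) = -4 + 2*g (R(g) = (-4 + g) + g = -4 + 2*g)
q(P) = 1/(-5 + P)
n(w, N) = ¾ + 1/(-5 + w) (n(w, N) = -5/4 + (2 + 1/(-5 + w)) = ¾ + 1/(-5 + w))
a(p) = 1/(20 + p)
-485*a(n(R(-1), 0)) = -485/(20 + (-11 + 3*(-4 + 2*(-1)))/(4*(-5 + (-4 + 2*(-1))))) = -485/(20 + (-11 + 3*(-4 - 2))/(4*(-5 + (-4 - 2)))) = -485/(20 + (-11 + 3*(-6))/(4*(-5 - 6))) = -485/(20 + (¼)*(-11 - 18)/(-11)) = -485/(20 + (¼)*(-1/11)*(-29)) = -485/(20 + 29/44) = -485/909/44 = -485*44/909 = -21340/909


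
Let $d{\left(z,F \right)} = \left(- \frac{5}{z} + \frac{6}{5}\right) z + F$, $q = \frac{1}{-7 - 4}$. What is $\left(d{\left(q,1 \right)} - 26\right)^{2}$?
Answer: $\frac{2742336}{3025} \approx 906.56$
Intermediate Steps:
$q = - \frac{1}{11}$ ($q = \frac{1}{-11} = - \frac{1}{11} \approx -0.090909$)
$d{\left(z,F \right)} = F + z \left(\frac{6}{5} - \frac{5}{z}\right)$ ($d{\left(z,F \right)} = \left(- \frac{5}{z} + 6 \cdot \frac{1}{5}\right) z + F = \left(- \frac{5}{z} + \frac{6}{5}\right) z + F = \left(\frac{6}{5} - \frac{5}{z}\right) z + F = z \left(\frac{6}{5} - \frac{5}{z}\right) + F = F + z \left(\frac{6}{5} - \frac{5}{z}\right)$)
$\left(d{\left(q,1 \right)} - 26\right)^{2} = \left(\left(-5 + 1 + \frac{6}{5} \left(- \frac{1}{11}\right)\right) - 26\right)^{2} = \left(\left(-5 + 1 - \frac{6}{55}\right) - 26\right)^{2} = \left(- \frac{226}{55} - 26\right)^{2} = \left(- \frac{1656}{55}\right)^{2} = \frac{2742336}{3025}$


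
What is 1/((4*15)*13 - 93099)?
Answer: -1/92319 ≈ -1.0832e-5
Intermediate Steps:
1/((4*15)*13 - 93099) = 1/(60*13 - 93099) = 1/(780 - 93099) = 1/(-92319) = -1/92319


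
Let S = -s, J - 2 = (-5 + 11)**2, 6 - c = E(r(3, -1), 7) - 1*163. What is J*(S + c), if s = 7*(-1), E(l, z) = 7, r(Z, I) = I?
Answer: 6422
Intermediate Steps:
s = -7
c = 162 (c = 6 - (7 - 1*163) = 6 - (7 - 163) = 6 - 1*(-156) = 6 + 156 = 162)
J = 38 (J = 2 + (-5 + 11)**2 = 2 + 6**2 = 2 + 36 = 38)
S = 7 (S = -1*(-7) = 7)
J*(S + c) = 38*(7 + 162) = 38*169 = 6422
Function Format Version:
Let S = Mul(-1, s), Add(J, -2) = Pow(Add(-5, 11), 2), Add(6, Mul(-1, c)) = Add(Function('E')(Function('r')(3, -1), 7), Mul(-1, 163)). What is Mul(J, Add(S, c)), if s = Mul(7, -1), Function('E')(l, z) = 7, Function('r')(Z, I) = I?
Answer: 6422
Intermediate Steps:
s = -7
c = 162 (c = Add(6, Mul(-1, Add(7, Mul(-1, 163)))) = Add(6, Mul(-1, Add(7, -163))) = Add(6, Mul(-1, -156)) = Add(6, 156) = 162)
J = 38 (J = Add(2, Pow(Add(-5, 11), 2)) = Add(2, Pow(6, 2)) = Add(2, 36) = 38)
S = 7 (S = Mul(-1, -7) = 7)
Mul(J, Add(S, c)) = Mul(38, Add(7, 162)) = Mul(38, 169) = 6422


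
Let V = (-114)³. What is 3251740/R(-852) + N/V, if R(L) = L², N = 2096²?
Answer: 5654662567/3734231652 ≈ 1.5143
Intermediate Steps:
V = -1481544
N = 4393216
3251740/R(-852) + N/V = 3251740/((-852)²) + 4393216/(-1481544) = 3251740/725904 + 4393216*(-1/1481544) = 3251740*(1/725904) - 549152/185193 = 812935/181476 - 549152/185193 = 5654662567/3734231652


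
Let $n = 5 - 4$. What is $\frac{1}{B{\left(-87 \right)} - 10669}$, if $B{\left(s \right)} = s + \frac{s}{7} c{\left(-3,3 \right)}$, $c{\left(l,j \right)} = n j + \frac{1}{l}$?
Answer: $- \frac{7}{75524} \approx -9.2686 \cdot 10^{-5}$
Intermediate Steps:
$n = 1$ ($n = 5 - 4 = 1$)
$c{\left(l,j \right)} = j + \frac{1}{l}$ ($c{\left(l,j \right)} = 1 j + \frac{1}{l} = j + \frac{1}{l}$)
$B{\left(s \right)} = \frac{29 s}{21}$ ($B{\left(s \right)} = s + \frac{s}{7} \left(3 + \frac{1}{-3}\right) = s + s \frac{1}{7} \left(3 - \frac{1}{3}\right) = s + \frac{s}{7} \cdot \frac{8}{3} = s + \frac{8 s}{21} = \frac{29 s}{21}$)
$\frac{1}{B{\left(-87 \right)} - 10669} = \frac{1}{\frac{29}{21} \left(-87\right) - 10669} = \frac{1}{- \frac{841}{7} - 10669} = \frac{1}{- \frac{75524}{7}} = - \frac{7}{75524}$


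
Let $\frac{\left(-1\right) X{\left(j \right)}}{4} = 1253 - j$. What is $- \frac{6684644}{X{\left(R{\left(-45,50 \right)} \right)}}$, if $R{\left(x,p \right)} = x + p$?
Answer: $\frac{1671161}{1248} \approx 1339.1$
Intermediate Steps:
$R{\left(x,p \right)} = p + x$
$X{\left(j \right)} = -5012 + 4 j$ ($X{\left(j \right)} = - 4 \left(1253 - j\right) = -5012 + 4 j$)
$- \frac{6684644}{X{\left(R{\left(-45,50 \right)} \right)}} = - \frac{6684644}{-5012 + 4 \left(50 - 45\right)} = - \frac{6684644}{-5012 + 4 \cdot 5} = - \frac{6684644}{-5012 + 20} = - \frac{6684644}{-4992} = \left(-6684644\right) \left(- \frac{1}{4992}\right) = \frac{1671161}{1248}$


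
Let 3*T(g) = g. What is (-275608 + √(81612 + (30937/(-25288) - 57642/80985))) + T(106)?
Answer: -826718/3 + 3*√1056420576172195800830/341324780 ≈ -2.7529e+5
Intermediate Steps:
T(g) = g/3
(-275608 + √(81612 + (30937/(-25288) - 57642/80985))) + T(106) = (-275608 + √(81612 + (30937/(-25288) - 57642/80985))) + (⅓)*106 = (-275608 + √(81612 + (30937*(-1/25288) - 57642*1/80985))) + 106/3 = (-275608 + √(81612 + (-30937/25288 - 19214/26995))) + 106/3 = (-275608 + √(81612 - 1321027947/682649560)) + 106/3 = (-275608 + √(55711074862773/682649560)) + 106/3 = (-275608 + 3*√1056420576172195800830/341324780) + 106/3 = -826718/3 + 3*√1056420576172195800830/341324780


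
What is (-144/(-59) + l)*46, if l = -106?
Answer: -281060/59 ≈ -4763.7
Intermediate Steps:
(-144/(-59) + l)*46 = (-144/(-59) - 106)*46 = (-144*(-1/59) - 106)*46 = (144/59 - 106)*46 = -6110/59*46 = -281060/59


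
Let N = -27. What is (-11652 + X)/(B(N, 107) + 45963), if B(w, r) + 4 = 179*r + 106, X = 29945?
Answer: 18293/65218 ≈ 0.28049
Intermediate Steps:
B(w, r) = 102 + 179*r (B(w, r) = -4 + (179*r + 106) = -4 + (106 + 179*r) = 102 + 179*r)
(-11652 + X)/(B(N, 107) + 45963) = (-11652 + 29945)/((102 + 179*107) + 45963) = 18293/((102 + 19153) + 45963) = 18293/(19255 + 45963) = 18293/65218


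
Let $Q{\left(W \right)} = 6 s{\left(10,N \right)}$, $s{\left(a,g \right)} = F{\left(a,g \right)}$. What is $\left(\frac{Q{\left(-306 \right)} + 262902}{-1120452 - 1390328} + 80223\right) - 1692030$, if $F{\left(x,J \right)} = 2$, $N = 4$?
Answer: $- \frac{2023446521187}{1255390} \approx -1.6118 \cdot 10^{6}$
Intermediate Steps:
$s{\left(a,g \right)} = 2$
$Q{\left(W \right)} = 12$ ($Q{\left(W \right)} = 6 \cdot 2 = 12$)
$\left(\frac{Q{\left(-306 \right)} + 262902}{-1120452 - 1390328} + 80223\right) - 1692030 = \left(\frac{12 + 262902}{-1120452 - 1390328} + 80223\right) - 1692030 = \left(\frac{262914}{-2510780} + 80223\right) - 1692030 = \left(262914 \left(- \frac{1}{2510780}\right) + 80223\right) - 1692030 = \left(- \frac{131457}{1255390} + 80223\right) - 1692030 = \frac{100711020513}{1255390} - 1692030 = - \frac{2023446521187}{1255390}$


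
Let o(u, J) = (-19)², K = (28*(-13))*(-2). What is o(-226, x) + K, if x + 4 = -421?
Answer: 1089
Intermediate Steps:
x = -425 (x = -4 - 421 = -425)
K = 728 (K = -364*(-2) = 728)
o(u, J) = 361
o(-226, x) + K = 361 + 728 = 1089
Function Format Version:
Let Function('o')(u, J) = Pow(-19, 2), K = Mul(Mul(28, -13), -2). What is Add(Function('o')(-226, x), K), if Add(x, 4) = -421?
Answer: 1089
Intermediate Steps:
x = -425 (x = Add(-4, -421) = -425)
K = 728 (K = Mul(-364, -2) = 728)
Function('o')(u, J) = 361
Add(Function('o')(-226, x), K) = Add(361, 728) = 1089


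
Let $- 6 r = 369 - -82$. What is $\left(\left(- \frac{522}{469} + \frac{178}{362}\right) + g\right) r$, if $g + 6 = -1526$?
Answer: $\frac{19558770913}{169778} \approx 1.152 \cdot 10^{5}$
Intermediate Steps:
$g = -1532$ ($g = -6 - 1526 = -1532$)
$r = - \frac{451}{6}$ ($r = - \frac{369 - -82}{6} = - \frac{369 + 82}{6} = \left(- \frac{1}{6}\right) 451 = - \frac{451}{6} \approx -75.167$)
$\left(\left(- \frac{522}{469} + \frac{178}{362}\right) + g\right) r = \left(\left(- \frac{522}{469} + \frac{178}{362}\right) - 1532\right) \left(- \frac{451}{6}\right) = \left(\left(\left(-522\right) \frac{1}{469} + 178 \cdot \frac{1}{362}\right) - 1532\right) \left(- \frac{451}{6}\right) = \left(\left(- \frac{522}{469} + \frac{89}{181}\right) - 1532\right) \left(- \frac{451}{6}\right) = \left(- \frac{52741}{84889} - 1532\right) \left(- \frac{451}{6}\right) = \left(- \frac{130102689}{84889}\right) \left(- \frac{451}{6}\right) = \frac{19558770913}{169778}$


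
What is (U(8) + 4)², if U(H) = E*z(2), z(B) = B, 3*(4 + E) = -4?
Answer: 400/9 ≈ 44.444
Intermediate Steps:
E = -16/3 (E = -4 + (⅓)*(-4) = -4 - 4/3 = -16/3 ≈ -5.3333)
U(H) = -32/3 (U(H) = -16/3*2 = -32/3)
(U(8) + 4)² = (-32/3 + 4)² = (-20/3)² = 400/9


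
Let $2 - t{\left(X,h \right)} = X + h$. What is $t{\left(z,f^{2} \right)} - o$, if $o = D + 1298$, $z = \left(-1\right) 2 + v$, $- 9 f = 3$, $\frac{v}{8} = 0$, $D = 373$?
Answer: $- \frac{15004}{9} \approx -1667.1$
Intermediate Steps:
$v = 0$ ($v = 8 \cdot 0 = 0$)
$f = - \frac{1}{3}$ ($f = \left(- \frac{1}{9}\right) 3 = - \frac{1}{3} \approx -0.33333$)
$z = -2$ ($z = \left(-1\right) 2 + 0 = -2 + 0 = -2$)
$o = 1671$ ($o = 373 + 1298 = 1671$)
$t{\left(X,h \right)} = 2 - X - h$ ($t{\left(X,h \right)} = 2 - \left(X + h\right) = 2 - X - h$)
$t{\left(z,f^{2} \right)} - o = \left(2 - -2 - \left(- \frac{1}{3}\right)^{2}\right) - 1671 = \left(2 + 2 - \frac{1}{9}\right) - 1671 = \frac{35}{9} - 1671 = - \frac{15004}{9}$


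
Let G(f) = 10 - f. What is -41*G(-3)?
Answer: -533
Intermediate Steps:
-41*G(-3) = -41*(10 - 1*(-3)) = -41*(10 + 3) = -41*13 = -533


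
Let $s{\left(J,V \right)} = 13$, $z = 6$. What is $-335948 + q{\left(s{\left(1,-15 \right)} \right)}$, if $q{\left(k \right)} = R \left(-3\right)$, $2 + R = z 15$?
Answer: $-336212$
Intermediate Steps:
$R = 88$ ($R = -2 + 6 \cdot 15 = -2 + 90 = 88$)
$q{\left(k \right)} = -264$ ($q{\left(k \right)} = 88 \left(-3\right) = -264$)
$-335948 + q{\left(s{\left(1,-15 \right)} \right)} = -335948 - 264 = -336212$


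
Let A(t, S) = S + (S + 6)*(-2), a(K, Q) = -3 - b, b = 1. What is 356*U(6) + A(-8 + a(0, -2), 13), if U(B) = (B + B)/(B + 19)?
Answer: 3647/25 ≈ 145.88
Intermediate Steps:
a(K, Q) = -4 (a(K, Q) = -3 - 1*1 = -3 - 1 = -4)
A(t, S) = -12 - S (A(t, S) = S + (6 + S)*(-2) = S + (-12 - 2*S) = -12 - S)
U(B) = 2*B/(19 + B) (U(B) = (2*B)/(19 + B) = 2*B/(19 + B))
356*U(6) + A(-8 + a(0, -2), 13) = 356*(2*6/(19 + 6)) + (-12 - 1*13) = 356*(2*6/25) + (-12 - 13) = 356*(2*6*(1/25)) - 25 = 356*(12/25) - 25 = 4272/25 - 25 = 3647/25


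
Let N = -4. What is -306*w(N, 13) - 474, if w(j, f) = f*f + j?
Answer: -50964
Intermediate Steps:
w(j, f) = j + f² (w(j, f) = f² + j = j + f²)
-306*w(N, 13) - 474 = -306*(-4 + 13²) - 474 = -306*(-4 + 169) - 474 = -306*165 - 474 = -50490 - 474 = -50964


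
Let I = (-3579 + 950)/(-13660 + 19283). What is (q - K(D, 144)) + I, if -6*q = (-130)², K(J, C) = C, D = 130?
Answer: -49951373/16869 ≈ -2961.1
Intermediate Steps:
q = -8450/3 (q = -⅙*(-130)² = -⅙*16900 = -8450/3 ≈ -2816.7)
I = -2629/5623 ≈ -0.46754
(q - K(D, 144)) + I = (-8450/3 - 1*144) - 2629/5623 = (-8450/3 - 144) - 2629/5623 = -8882/3 - 2629/5623 = -49951373/16869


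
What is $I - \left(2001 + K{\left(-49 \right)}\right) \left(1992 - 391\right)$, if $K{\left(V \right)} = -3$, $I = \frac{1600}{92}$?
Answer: $- \frac{73571954}{23} \approx -3.1988 \cdot 10^{6}$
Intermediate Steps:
$I = \frac{400}{23}$ ($I = 1600 \cdot \frac{1}{92} = \frac{400}{23} \approx 17.391$)
$I - \left(2001 + K{\left(-49 \right)}\right) \left(1992 - 391\right) = \frac{400}{23} - \left(2001 - 3\right) \left(1992 - 391\right) = \frac{400}{23} - 1998 \cdot 1601 = \frac{400}{23} - 3198798 = - \frac{73571954}{23}$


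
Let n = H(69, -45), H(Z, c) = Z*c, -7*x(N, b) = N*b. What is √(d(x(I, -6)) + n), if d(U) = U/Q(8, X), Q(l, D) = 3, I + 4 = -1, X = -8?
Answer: I*√152215/7 ≈ 55.735*I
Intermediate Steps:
I = -5 (I = -4 - 1 = -5)
x(N, b) = -N*b/7
d(U) = U/3
n = -3105 (n = 69*(-45) = -3105)
√(d(x(I, -6)) + n) = √((-⅐*(-5)*(-6))/3 - 3105) = √((⅓)*(-30/7) - 3105) = √(-10/7 - 3105) = √(-21745/7) = I*√152215/7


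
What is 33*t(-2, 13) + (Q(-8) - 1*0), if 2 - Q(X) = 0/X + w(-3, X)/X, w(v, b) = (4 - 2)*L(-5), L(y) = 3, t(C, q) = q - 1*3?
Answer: 1331/4 ≈ 332.75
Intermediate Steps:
t(C, q) = -3 + q (t(C, q) = q - 3 = -3 + q)
w(v, b) = 6 (w(v, b) = (4 - 2)*3 = 2*3 = 6)
Q(X) = 2 - 6/X (Q(X) = 2 - (0/X + 6/X) = 2 - (0 + 6/X) = 2 - 6/X)
33*t(-2, 13) + (Q(-8) - 1*0) = 33*(-3 + 13) + ((2 - 6/(-8)) - 1*0) = 33*10 + ((2 - 6*(-⅛)) + 0) = 330 + ((2 + ¾) + 0) = 330 + (11/4 + 0) = 330 + 11/4 = 1331/4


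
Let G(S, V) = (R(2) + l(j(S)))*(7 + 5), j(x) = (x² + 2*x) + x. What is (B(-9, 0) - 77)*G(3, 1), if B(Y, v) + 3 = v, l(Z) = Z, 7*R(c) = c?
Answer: -122880/7 ≈ -17554.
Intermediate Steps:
j(x) = x² + 3*x
R(c) = c/7
B(Y, v) = -3 + v
G(S, V) = 24/7 + 12*S*(3 + S) (G(S, V) = ((⅐)*2 + S*(3 + S))*(7 + 5) = (2/7 + S*(3 + S))*12 = 24/7 + 12*S*(3 + S))
(B(-9, 0) - 77)*G(3, 1) = ((-3 + 0) - 77)*(24/7 + 12*3*(3 + 3)) = (-3 - 77)*(24/7 + 12*3*6) = -80*(24/7 + 216) = -80*1536/7 = -122880/7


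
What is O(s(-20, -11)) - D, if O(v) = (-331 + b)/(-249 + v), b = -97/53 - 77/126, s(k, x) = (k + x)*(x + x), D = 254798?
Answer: -105252785539/413082 ≈ -2.5480e+5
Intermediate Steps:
s(k, x) = 2*x*(k + x) (s(k, x) = (k + x)*(2*x) = 2*x*(k + x))
b = -2329/954 (b = -97*1/53 - 77*1/126 = -97/53 - 11/18 = -2329/954 ≈ -2.4413)
O(v) = -318103/(954*(-249 + v)) (O(v) = (-331 - 2329/954)/(-249 + v) = -318103/(954*(-249 + v)))
O(s(-20, -11)) - D = -318103/(-237546 + 954*(2*(-11)*(-20 - 11))) - 1*254798 = -318103/(-237546 + 954*(2*(-11)*(-31))) - 254798 = -318103/(-237546 + 954*682) - 254798 = -318103/(-237546 + 650628) - 254798 = -318103/413082 - 254798 = -105252785539/413082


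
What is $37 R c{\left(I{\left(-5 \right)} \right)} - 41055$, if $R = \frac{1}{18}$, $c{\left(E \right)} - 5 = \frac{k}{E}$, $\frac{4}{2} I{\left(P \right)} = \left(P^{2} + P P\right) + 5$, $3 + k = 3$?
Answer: $- \frac{738805}{18} \approx -41045.0$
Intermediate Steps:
$k = 0$ ($k = -3 + 3 = 0$)
$I{\left(P \right)} = \frac{5}{2} + P^{2}$ ($I{\left(P \right)} = \frac{\left(P^{2} + P P\right) + 5}{2} = \frac{\left(P^{2} + P^{2}\right) + 5}{2} = \frac{2 P^{2} + 5}{2} = \frac{5 + 2 P^{2}}{2} = \frac{5}{2} + P^{2}$)
$c{\left(E \right)} = 5$ ($c{\left(E \right)} = 5 + \frac{0}{E} = 5 + 0 = 5$)
$R = \frac{1}{18} \approx 0.055556$
$37 R c{\left(I{\left(-5 \right)} \right)} - 41055 = 37 \cdot \frac{1}{18} \cdot 5 - 41055 = \frac{37}{18} \cdot 5 - 41055 = \frac{185}{18} - 41055 = - \frac{738805}{18}$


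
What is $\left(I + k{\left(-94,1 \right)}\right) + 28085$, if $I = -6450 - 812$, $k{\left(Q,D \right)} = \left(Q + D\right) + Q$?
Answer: $20636$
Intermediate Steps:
$k{\left(Q,D \right)} = D + 2 Q$ ($k{\left(Q,D \right)} = \left(D + Q\right) + Q = D + 2 Q$)
$I = -7262$ ($I = -6450 - 812 = -7262$)
$\left(I + k{\left(-94,1 \right)}\right) + 28085 = \left(-7262 + \left(1 + 2 \left(-94\right)\right)\right) + 28085 = \left(-7262 + \left(1 - 188\right)\right) + 28085 = \left(-7262 - 187\right) + 28085 = -7449 + 28085 = 20636$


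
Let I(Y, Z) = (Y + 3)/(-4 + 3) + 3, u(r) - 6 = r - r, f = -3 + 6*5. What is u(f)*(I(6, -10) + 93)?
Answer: 522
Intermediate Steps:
f = 27 (f = -3 + 30 = 27)
u(r) = 6 (u(r) = 6 + (r - r) = 6 + 0 = 6)
I(Y, Z) = -Y (I(Y, Z) = (3 + Y)/(-1) + 3 = (3 + Y)*(-1) + 3 = (-3 - Y) + 3 = -Y)
u(f)*(I(6, -10) + 93) = 6*(-1*6 + 93) = 6*(-6 + 93) = 6*87 = 522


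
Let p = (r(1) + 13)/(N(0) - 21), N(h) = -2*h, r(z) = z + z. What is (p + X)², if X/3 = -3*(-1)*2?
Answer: 14641/49 ≈ 298.80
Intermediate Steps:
r(z) = 2*z
X = 18 (X = 3*(-3*(-1)*2) = 3*(3*2) = 3*6 = 18)
p = -5/7 (p = (2*1 + 13)/(-2*0 - 21) = (2 + 13)/(0 - 21) = 15/(-21) = 15*(-1/21) = -5/7 ≈ -0.71429)
(p + X)² = (-5/7 + 18)² = (121/7)² = 14641/49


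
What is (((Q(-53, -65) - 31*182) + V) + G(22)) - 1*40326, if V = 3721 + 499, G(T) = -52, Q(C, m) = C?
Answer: -41853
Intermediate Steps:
V = 4220
(((Q(-53, -65) - 31*182) + V) + G(22)) - 1*40326 = (((-53 - 31*182) + 4220) - 52) - 1*40326 = (((-53 - 5642) + 4220) - 52) - 40326 = ((-5695 + 4220) - 52) - 40326 = (-1475 - 52) - 40326 = -1527 - 40326 = -41853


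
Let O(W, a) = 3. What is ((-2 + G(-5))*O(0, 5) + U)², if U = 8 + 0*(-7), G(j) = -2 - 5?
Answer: 361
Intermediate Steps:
G(j) = -7
U = 8 (U = 8 + 0 = 8)
((-2 + G(-5))*O(0, 5) + U)² = ((-2 - 7)*3 + 8)² = (-9*3 + 8)² = (-27 + 8)² = (-19)² = 361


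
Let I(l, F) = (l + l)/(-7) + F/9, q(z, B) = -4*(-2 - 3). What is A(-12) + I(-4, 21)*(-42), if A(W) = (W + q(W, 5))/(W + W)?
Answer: -439/3 ≈ -146.33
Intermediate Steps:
q(z, B) = 20 (q(z, B) = -4*(-5) = 20)
I(l, F) = -2*l/7 + F/9 (I(l, F) = (2*l)*(-⅐) + F*(⅑) = -2*l/7 + F/9)
A(W) = (20 + W)/(2*W) (A(W) = (W + 20)/(W + W) = (20 + W)/((2*W)) = (20 + W)*(1/(2*W)) = (20 + W)/(2*W))
A(-12) + I(-4, 21)*(-42) = (½)*(20 - 12)/(-12) + (-2/7*(-4) + (⅑)*21)*(-42) = (½)*(-1/12)*8 + (8/7 + 7/3)*(-42) = -⅓ + (73/21)*(-42) = -⅓ - 146 = -439/3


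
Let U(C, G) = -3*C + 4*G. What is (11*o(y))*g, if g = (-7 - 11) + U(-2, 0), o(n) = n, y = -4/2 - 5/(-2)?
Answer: -66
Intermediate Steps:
y = ½ (y = -4*½ - 5*(-½) = -2 + 5/2 = ½ ≈ 0.50000)
g = -12 (g = (-7 - 11) + (-3*(-2) + 4*0) = -18 + (6 + 0) = -18 + 6 = -12)
(11*o(y))*g = (11*(½))*(-12) = (11/2)*(-12) = -66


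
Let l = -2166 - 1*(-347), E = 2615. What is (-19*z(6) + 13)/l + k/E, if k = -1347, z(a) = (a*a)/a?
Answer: -2186078/4756685 ≈ -0.45958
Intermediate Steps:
z(a) = a (z(a) = a**2/a = a)
l = -1819 (l = -2166 + 347 = -1819)
(-19*z(6) + 13)/l + k/E = (-19*6 + 13)/(-1819) - 1347/2615 = (-114 + 13)*(-1/1819) - 1347*1/2615 = -101*(-1/1819) - 1347/2615 = 101/1819 - 1347/2615 = -2186078/4756685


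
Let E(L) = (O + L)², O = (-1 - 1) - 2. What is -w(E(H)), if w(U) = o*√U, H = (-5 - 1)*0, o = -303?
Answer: 1212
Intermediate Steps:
O = -4 (O = -2 - 2 = -4)
H = 0 (H = -6*0 = 0)
E(L) = (-4 + L)²
w(U) = -303*√U
-w(E(H)) = -(-303)*√((-4 + 0)²) = -(-303)*√((-4)²) = -(-303)*√16 = -(-303)*4 = -1*(-1212) = 1212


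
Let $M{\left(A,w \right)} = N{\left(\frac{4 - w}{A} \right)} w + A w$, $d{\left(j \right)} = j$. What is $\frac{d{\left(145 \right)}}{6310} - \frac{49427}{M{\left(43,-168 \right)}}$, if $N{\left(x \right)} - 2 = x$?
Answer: $\frac{4472543}{742056} \approx 6.0272$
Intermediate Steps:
$N{\left(x \right)} = 2 + x$
$M{\left(A,w \right)} = A w + w \left(2 + \frac{4 - w}{A}\right)$ ($M{\left(A,w \right)} = \left(2 + \frac{4 - w}{A}\right) w + A w = w \left(2 + \frac{4 - w}{A}\right) + A w = A w + w \left(2 + \frac{4 - w}{A}\right)$)
$\frac{d{\left(145 \right)}}{6310} - \frac{49427}{M{\left(43,-168 \right)}} = \frac{145}{6310} - \frac{49427}{\left(-168\right) \frac{1}{43} \left(4 - -168 + 43 \left(2 + 43\right)\right)} = 145 \cdot \frac{1}{6310} - \frac{49427}{\left(-168\right) \frac{1}{43} \left(4 + 168 + 43 \cdot 45\right)} = \frac{29}{1262} - \frac{49427}{\left(-168\right) \frac{1}{43} \left(4 + 168 + 1935\right)} = \frac{29}{1262} - \frac{49427}{\left(-168\right) \frac{1}{43} \cdot 2107} = \frac{29}{1262} - \frac{49427}{-8232} = \frac{29}{1262} - - \frac{7061}{1176} = \frac{29}{1262} + \frac{7061}{1176} = \frac{4472543}{742056}$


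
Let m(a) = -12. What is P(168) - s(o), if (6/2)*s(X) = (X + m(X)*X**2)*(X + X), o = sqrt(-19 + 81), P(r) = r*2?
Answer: 884/3 + 496*sqrt(62) ≈ 4200.2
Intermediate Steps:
P(r) = 2*r
o = sqrt(62) ≈ 7.8740
s(X) = 2*X*(X - 12*X**2)/3 (s(X) = ((X - 12*X**2)*(X + X))/3 = ((X - 12*X**2)*(2*X))/3 = (2*X*(X - 12*X**2))/3 = 2*X*(X - 12*X**2)/3)
P(168) - s(o) = 2*168 - (sqrt(62))**2*(2/3 - 8*sqrt(62)) = 336 - 62*(2/3 - 8*sqrt(62)) = 336 - (124/3 - 496*sqrt(62)) = 336 + (-124/3 + 496*sqrt(62)) = 884/3 + 496*sqrt(62)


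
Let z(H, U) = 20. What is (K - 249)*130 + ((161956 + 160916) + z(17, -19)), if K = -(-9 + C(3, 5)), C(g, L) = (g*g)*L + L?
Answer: 285192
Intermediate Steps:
C(g, L) = L + L*g² (C(g, L) = g²*L + L = L*g² + L = L + L*g²)
K = -41 (K = -(-9 + 5*(1 + 3²)) = -(-9 + 5*(1 + 9)) = -(-9 + 5*10) = -(-9 + 50) = -1*41 = -41)
(K - 249)*130 + ((161956 + 160916) + z(17, -19)) = (-41 - 249)*130 + ((161956 + 160916) + 20) = -290*130 + (322872 + 20) = -37700 + 322892 = 285192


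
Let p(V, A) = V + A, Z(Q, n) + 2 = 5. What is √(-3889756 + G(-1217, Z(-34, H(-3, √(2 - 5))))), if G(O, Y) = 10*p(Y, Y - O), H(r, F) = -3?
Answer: I*√3877526 ≈ 1969.1*I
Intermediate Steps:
Z(Q, n) = 3 (Z(Q, n) = -2 + 5 = 3)
p(V, A) = A + V
G(O, Y) = -10*O + 20*Y (G(O, Y) = 10*((Y - O) + Y) = 10*(-O + 2*Y) = -10*O + 20*Y)
√(-3889756 + G(-1217, Z(-34, H(-3, √(2 - 5))))) = √(-3889756 + (-10*(-1217) + 20*3)) = √(-3889756 + (12170 + 60)) = √(-3889756 + 12230) = √(-3877526) = I*√3877526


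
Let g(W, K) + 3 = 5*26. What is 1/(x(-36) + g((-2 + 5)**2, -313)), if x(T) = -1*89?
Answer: 1/38 ≈ 0.026316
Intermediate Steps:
x(T) = -89
g(W, K) = 127 (g(W, K) = -3 + 5*26 = -3 + 130 = 127)
1/(x(-36) + g((-2 + 5)**2, -313)) = 1/(-89 + 127) = 1/38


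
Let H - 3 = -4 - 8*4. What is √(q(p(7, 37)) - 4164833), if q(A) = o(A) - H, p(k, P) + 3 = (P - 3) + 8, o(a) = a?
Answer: I*√4164761 ≈ 2040.8*I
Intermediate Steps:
H = -33 (H = 3 + (-4 - 8*4) = 3 + (-4 - 32) = 3 - 36 = -33)
p(k, P) = 2 + P (p(k, P) = -3 + ((P - 3) + 8) = -3 + ((-3 + P) + 8) = -3 + (5 + P) = 2 + P)
q(A) = 33 + A (q(A) = A - 1*(-33) = A + 33 = 33 + A)
√(q(p(7, 37)) - 4164833) = √((33 + (2 + 37)) - 4164833) = √((33 + 39) - 4164833) = √(72 - 4164833) = √(-4164761) = I*√4164761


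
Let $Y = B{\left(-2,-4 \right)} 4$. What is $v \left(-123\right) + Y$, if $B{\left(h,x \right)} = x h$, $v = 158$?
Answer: $-19402$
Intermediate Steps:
$B{\left(h,x \right)} = h x$
$Y = 32$ ($Y = \left(-2\right) \left(-4\right) 4 = 8 \cdot 4 = 32$)
$v \left(-123\right) + Y = 158 \left(-123\right) + 32 = -19434 + 32 = -19402$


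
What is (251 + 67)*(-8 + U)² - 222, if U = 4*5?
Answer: 45570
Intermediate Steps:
U = 20
(251 + 67)*(-8 + U)² - 222 = (251 + 67)*(-8 + 20)² - 222 = 318*12² - 222 = 318*144 - 222 = 45792 - 222 = 45570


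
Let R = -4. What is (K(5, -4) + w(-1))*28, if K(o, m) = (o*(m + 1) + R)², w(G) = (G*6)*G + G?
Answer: 10248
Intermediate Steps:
w(G) = G + 6*G² (w(G) = (6*G)*G + G = 6*G² + G = G + 6*G²)
K(o, m) = (-4 + o*(1 + m))² (K(o, m) = (o*(m + 1) - 4)² = (o*(1 + m) - 4)² = (-4 + o*(1 + m))²)
(K(5, -4) + w(-1))*28 = ((-4 + 5 - 4*5)² - (1 + 6*(-1)))*28 = ((-4 + 5 - 20)² - (1 - 6))*28 = ((-19)² - 1*(-5))*28 = (361 + 5)*28 = 366*28 = 10248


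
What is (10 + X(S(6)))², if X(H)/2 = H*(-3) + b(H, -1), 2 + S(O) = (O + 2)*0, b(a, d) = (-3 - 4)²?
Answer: 14400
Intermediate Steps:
b(a, d) = 49 (b(a, d) = (-7)² = 49)
S(O) = -2 (S(O) = -2 + (O + 2)*0 = -2 + (2 + O)*0 = -2 + 0 = -2)
X(H) = 98 - 6*H (X(H) = 2*(H*(-3) + 49) = 2*(-3*H + 49) = 2*(49 - 3*H) = 98 - 6*H)
(10 + X(S(6)))² = (10 + (98 - 6*(-2)))² = (10 + (98 + 12))² = (10 + 110)² = 120² = 14400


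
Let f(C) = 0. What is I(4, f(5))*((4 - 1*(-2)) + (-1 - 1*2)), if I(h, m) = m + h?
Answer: 12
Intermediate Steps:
I(h, m) = h + m
I(4, f(5))*((4 - 1*(-2)) + (-1 - 1*2)) = (4 + 0)*((4 - 1*(-2)) + (-1 - 1*2)) = 4*((4 + 2) + (-1 - 2)) = 4*(6 - 3) = 4*3 = 12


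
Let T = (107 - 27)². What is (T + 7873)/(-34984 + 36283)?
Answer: 14273/1299 ≈ 10.988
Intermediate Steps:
T = 6400 (T = 80² = 6400)
(T + 7873)/(-34984 + 36283) = (6400 + 7873)/(-34984 + 36283) = 14273/1299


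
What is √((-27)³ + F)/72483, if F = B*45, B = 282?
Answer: I*√777/24161 ≈ 0.0011537*I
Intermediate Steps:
F = 12690 (F = 282*45 = 12690)
√((-27)³ + F)/72483 = √((-27)³ + 12690)/72483 = √(-19683 + 12690)*(1/72483) = √(-6993)*(1/72483) = (3*I*√777)*(1/72483) = I*√777/24161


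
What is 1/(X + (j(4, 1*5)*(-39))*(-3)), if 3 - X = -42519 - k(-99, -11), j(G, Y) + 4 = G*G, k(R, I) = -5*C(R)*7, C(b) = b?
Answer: 1/47391 ≈ 2.1101e-5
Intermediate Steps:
k(R, I) = -35*R (k(R, I) = -5*R*7 = -35*R)
j(G, Y) = -4 + G² (j(G, Y) = -4 + G*G = -4 + G²)
X = 45987 (X = 3 - (-42519 - (-35)*(-99)) = 3 - (-42519 - 1*3465) = 3 - (-42519 - 3465) = 3 - 1*(-45984) = 3 + 45984 = 45987)
1/(X + (j(4, 1*5)*(-39))*(-3)) = 1/(45987 + ((-4 + 4²)*(-39))*(-3)) = 1/(45987 + ((-4 + 16)*(-39))*(-3)) = 1/(45987 + (12*(-39))*(-3)) = 1/(45987 - 468*(-3)) = 1/(45987 + 1404) = 1/47391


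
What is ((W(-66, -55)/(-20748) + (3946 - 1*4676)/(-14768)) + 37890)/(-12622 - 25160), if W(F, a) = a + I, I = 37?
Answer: -37210757477/37104644304 ≈ -1.0029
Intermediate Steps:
W(F, a) = 37 + a (W(F, a) = a + 37 = 37 + a)
((W(-66, -55)/(-20748) + (3946 - 1*4676)/(-14768)) + 37890)/(-12622 - 25160) = (((37 - 55)/(-20748) + (3946 - 1*4676)/(-14768)) + 37890)/(-12622 - 25160) = ((-18*(-1/20748) + (3946 - 4676)*(-1/14768)) + 37890)/(-37782) = ((3/3458 - 730*(-1/14768)) + 37890)*(-1/37782) = ((3/3458 + 365/7384) + 37890)*(-1/37782) = (49397/982072 + 37890)*(-1/37782) = (37210757477/982072)*(-1/37782) = -37210757477/37104644304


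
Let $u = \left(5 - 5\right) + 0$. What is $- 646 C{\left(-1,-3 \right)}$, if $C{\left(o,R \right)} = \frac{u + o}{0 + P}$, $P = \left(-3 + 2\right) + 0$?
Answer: $-646$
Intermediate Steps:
$P = -1$ ($P = -1 + 0 = -1$)
$u = 0$ ($u = \left(5 - 5\right) + 0 = 0 + 0 = 0$)
$C{\left(o,R \right)} = - o$ ($C{\left(o,R \right)} = \frac{0 + o}{0 - 1} = \frac{o}{-1} = o \left(-1\right) = - o$)
$- 646 C{\left(-1,-3 \right)} = - 646 \left(\left(-1\right) \left(-1\right)\right) = \left(-646\right) 1 = -646$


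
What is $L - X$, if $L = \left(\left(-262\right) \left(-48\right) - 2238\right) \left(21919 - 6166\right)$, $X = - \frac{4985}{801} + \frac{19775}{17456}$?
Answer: $\frac{2277073576681969}{13982256} \approx 1.6285 \cdot 10^{8}$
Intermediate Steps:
$X = - \frac{71178385}{13982256}$ ($X = \left(-4985\right) \frac{1}{801} + 19775 \cdot \frac{1}{17456} = - \frac{4985}{801} + \frac{19775}{17456} = - \frac{71178385}{13982256} \approx -5.0906$)
$L = 162854514$ ($L = \left(12576 - 2238\right) 15753 = 10338 \cdot 15753 = 162854514$)
$L - X = 162854514 - - \frac{71178385}{13982256} = 162854514 + \frac{71178385}{13982256} = \frac{2277073576681969}{13982256}$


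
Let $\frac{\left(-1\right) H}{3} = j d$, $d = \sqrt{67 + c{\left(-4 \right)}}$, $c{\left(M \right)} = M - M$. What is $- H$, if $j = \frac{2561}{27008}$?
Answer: $\frac{7683 \sqrt{67}}{27008} \approx 2.3285$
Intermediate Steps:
$c{\left(M \right)} = 0$
$j = \frac{2561}{27008}$ ($j = 2561 \cdot \frac{1}{27008} = \frac{2561}{27008} \approx 0.094824$)
$d = \sqrt{67}$ ($d = \sqrt{67 + 0} = \sqrt{67} \approx 8.1853$)
$H = - \frac{7683 \sqrt{67}}{27008}$ ($H = - 3 \frac{2561 \sqrt{67}}{27008} = - \frac{7683 \sqrt{67}}{27008} \approx -2.3285$)
$- H = - \frac{\left(-7683\right) \sqrt{67}}{27008} = \frac{7683 \sqrt{67}}{27008}$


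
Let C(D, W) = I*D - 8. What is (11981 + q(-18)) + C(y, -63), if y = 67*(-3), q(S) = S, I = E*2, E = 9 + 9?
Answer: 4719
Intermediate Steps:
E = 18
I = 36 (I = 18*2 = 36)
y = -201
C(D, W) = -8 + 36*D (C(D, W) = 36*D - 8 = -8 + 36*D)
(11981 + q(-18)) + C(y, -63) = (11981 - 18) + (-8 + 36*(-201)) = 11963 + (-8 - 7236) = 11963 - 7244 = 4719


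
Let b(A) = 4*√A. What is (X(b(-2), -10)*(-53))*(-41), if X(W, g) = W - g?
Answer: 21730 + 8692*I*√2 ≈ 21730.0 + 12292.0*I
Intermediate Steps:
(X(b(-2), -10)*(-53))*(-41) = ((4*√(-2) - 1*(-10))*(-53))*(-41) = ((4*(I*√2) + 10)*(-53))*(-41) = ((4*I*√2 + 10)*(-53))*(-41) = ((10 + 4*I*√2)*(-53))*(-41) = (-530 - 212*I*√2)*(-41) = 21730 + 8692*I*√2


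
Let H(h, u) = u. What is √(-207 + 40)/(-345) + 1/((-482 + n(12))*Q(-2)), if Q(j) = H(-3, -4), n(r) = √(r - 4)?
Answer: 241/464632 + √2/464632 - I*√167/345 ≈ 0.00052173 - 0.037458*I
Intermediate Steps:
n(r) = √(-4 + r)
Q(j) = -4
√(-207 + 40)/(-345) + 1/((-482 + n(12))*Q(-2)) = √(-207 + 40)/(-345) + 1/(-482 + √(-4 + 12)*(-4)) = √(-167)*(-1/345) - ¼/(-482 + √8) = (I*√167)*(-1/345) - ¼/(-482 + 2*√2) = -I*√167/345 - 1/(4*(-482 + 2*√2)) = -1/(4*(-482 + 2*√2)) - I*√167/345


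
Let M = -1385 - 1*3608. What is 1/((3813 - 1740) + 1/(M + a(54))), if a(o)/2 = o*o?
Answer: 839/1739248 ≈ 0.00048239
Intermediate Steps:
M = -4993 (M = -1385 - 3608 = -4993)
a(o) = 2*o² (a(o) = 2*(o*o) = 2*o²)
1/((3813 - 1740) + 1/(M + a(54))) = 1/((3813 - 1740) + 1/(-4993 + 2*54²)) = 1/(2073 + 1/(-4993 + 2*2916)) = 1/(2073 + 1/(-4993 + 5832)) = 1/(2073 + 1/839) = 1/(1739248/839) = 839/1739248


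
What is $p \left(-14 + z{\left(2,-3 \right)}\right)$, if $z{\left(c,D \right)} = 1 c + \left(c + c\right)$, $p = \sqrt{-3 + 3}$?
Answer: $0$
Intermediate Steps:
$p = 0$ ($p = \sqrt{0} = 0$)
$z{\left(c,D \right)} = 3 c$ ($z{\left(c,D \right)} = c + 2 c = 3 c$)
$p \left(-14 + z{\left(2,-3 \right)}\right) = 0 \left(-14 + 3 \cdot 2\right) = 0 \left(-14 + 6\right) = 0 \left(-8\right) = 0$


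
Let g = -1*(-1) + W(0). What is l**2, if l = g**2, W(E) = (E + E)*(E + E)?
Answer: 1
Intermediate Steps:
W(E) = 4*E**2 (W(E) = (2*E)*(2*E) = 4*E**2)
g = 1 (g = -1*(-1) + 4*0**2 = 1 + 4*0 = 1 + 0 = 1)
l = 1 (l = 1**2 = 1)
l**2 = 1**2 = 1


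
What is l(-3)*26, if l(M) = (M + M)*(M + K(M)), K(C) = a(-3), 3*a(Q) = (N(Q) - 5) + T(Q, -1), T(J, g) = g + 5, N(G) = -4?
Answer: 728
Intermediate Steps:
T(J, g) = 5 + g
a(Q) = -5/3 (a(Q) = ((-4 - 5) + (5 - 1))/3 = (-9 + 4)/3 = (⅓)*(-5) = -5/3)
K(C) = -5/3
l(M) = 2*M*(-5/3 + M) (l(M) = (M + M)*(M - 5/3) = (2*M)*(-5/3 + M) = 2*M*(-5/3 + M))
l(-3)*26 = ((⅔)*(-3)*(-5 + 3*(-3)))*26 = ((⅔)*(-3)*(-5 - 9))*26 = ((⅔)*(-3)*(-14))*26 = 28*26 = 728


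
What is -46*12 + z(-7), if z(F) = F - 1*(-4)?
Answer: -555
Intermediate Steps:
z(F) = 4 + F (z(F) = F + 4 = 4 + F)
-46*12 + z(-7) = -46*12 + (4 - 7) = -552 - 3 = -555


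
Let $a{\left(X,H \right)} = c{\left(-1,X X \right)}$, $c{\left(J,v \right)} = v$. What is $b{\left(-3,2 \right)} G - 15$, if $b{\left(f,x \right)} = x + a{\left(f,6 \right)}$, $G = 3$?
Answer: $18$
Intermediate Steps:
$a{\left(X,H \right)} = X^{2}$ ($a{\left(X,H \right)} = X X = X^{2}$)
$b{\left(f,x \right)} = x + f^{2}$
$b{\left(-3,2 \right)} G - 15 = \left(2 + \left(-3\right)^{2}\right) 3 - 15 = \left(2 + 9\right) 3 - 15 = 11 \cdot 3 - 15 = 33 - 15 = 18$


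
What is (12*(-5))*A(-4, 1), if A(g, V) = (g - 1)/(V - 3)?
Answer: -150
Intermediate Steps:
A(g, V) = (-1 + g)/(-3 + V)
(12*(-5))*A(-4, 1) = (12*(-5))*((-1 - 4)/(-3 + 1)) = -60*(-5)/(-2) = -(-30)*(-5) = -60*5/2 = -150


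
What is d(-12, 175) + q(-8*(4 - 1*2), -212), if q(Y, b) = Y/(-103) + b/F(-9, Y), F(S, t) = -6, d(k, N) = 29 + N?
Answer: 74002/309 ≈ 239.49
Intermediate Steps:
q(Y, b) = -b/6 - Y/103 (q(Y, b) = Y/(-103) + b/(-6) = Y*(-1/103) + b*(-⅙) = -Y/103 - b/6 = -b/6 - Y/103)
d(-12, 175) + q(-8*(4 - 1*2), -212) = (29 + 175) + (-⅙*(-212) - (-8)*(4 - 1*2)/103) = 204 + (106/3 - (-8)*(4 - 2)/103) = 204 + (106/3 - (-8)*2/103) = 204 + (106/3 - 1/103*(-16)) = 204 + (106/3 + 16/103) = 204 + 10966/309 = 74002/309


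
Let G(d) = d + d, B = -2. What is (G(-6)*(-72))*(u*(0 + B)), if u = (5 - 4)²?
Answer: -1728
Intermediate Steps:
G(d) = 2*d
u = 1 (u = 1² = 1)
(G(-6)*(-72))*(u*(0 + B)) = ((2*(-6))*(-72))*(1*(0 - 2)) = (-12*(-72))*(1*(-2)) = 864*(-2) = -1728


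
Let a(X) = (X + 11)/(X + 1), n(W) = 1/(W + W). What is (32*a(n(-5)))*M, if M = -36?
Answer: -13952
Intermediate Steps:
n(W) = 1/(2*W)
a(X) = (11 + X)/(1 + X)
(32*a(n(-5)))*M = (32*((11 + (½)/(-5))/(1 + (½)/(-5))))*(-36) = (32*((11 + (½)*(-⅕))/(1 + (½)*(-⅕))))*(-36) = (32*((11 - ⅒)/(1 - ⅒)))*(-36) = (32*((109/10)/(9/10)))*(-36) = (32*((10/9)*(109/10)))*(-36) = (32*(109/9))*(-36) = (3488/9)*(-36) = -13952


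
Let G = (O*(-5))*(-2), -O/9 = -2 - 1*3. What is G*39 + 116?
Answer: 17666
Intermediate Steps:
O = 45 (O = -9*(-2 - 1*3) = -9*(-2 - 3) = -9*(-5) = 45)
G = 450 (G = (45*(-5))*(-2) = -225*(-2) = 450)
G*39 + 116 = 450*39 + 116 = 17550 + 116 = 17666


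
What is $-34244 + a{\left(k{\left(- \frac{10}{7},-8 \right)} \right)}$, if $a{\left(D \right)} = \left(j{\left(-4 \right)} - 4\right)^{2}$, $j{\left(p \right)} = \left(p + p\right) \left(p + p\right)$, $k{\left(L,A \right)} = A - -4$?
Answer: $-30644$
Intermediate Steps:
$k{\left(L,A \right)} = 4 + A$ ($k{\left(L,A \right)} = A + 4 = 4 + A$)
$j{\left(p \right)} = 4 p^{2}$ ($j{\left(p \right)} = 2 p 2 p = 4 p^{2}$)
$a{\left(D \right)} = 3600$ ($a{\left(D \right)} = \left(4 \left(-4\right)^{2} - 4\right)^{2} = \left(4 \cdot 16 - 4\right)^{2} = \left(64 - 4\right)^{2} = 60^{2} = 3600$)
$-34244 + a{\left(k{\left(- \frac{10}{7},-8 \right)} \right)} = -34244 + 3600 = -30644$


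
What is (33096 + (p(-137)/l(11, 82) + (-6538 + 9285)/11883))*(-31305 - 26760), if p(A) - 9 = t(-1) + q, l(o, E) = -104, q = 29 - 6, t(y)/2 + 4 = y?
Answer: -395820590096785/205972 ≈ -1.9217e+9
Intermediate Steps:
t(y) = -8 + 2*y
q = 23
p(A) = 22 (p(A) = 9 + ((-8 + 2*(-1)) + 23) = 9 + ((-8 - 2) + 23) = 9 + (-10 + 23) = 9 + 13 = 22)
(33096 + (p(-137)/l(11, 82) + (-6538 + 9285)/11883))*(-31305 - 26760) = (33096 + (22/(-104) + (-6538 + 9285)/11883))*(-31305 - 26760) = (33096 + (22*(-1/104) + 2747*(1/11883)))*(-58065) = (33096 + (-11/52 + 2747/11883))*(-58065) = (33096 + 12131/617916)*(-58065) = (20450560067/617916)*(-58065) = -395820590096785/205972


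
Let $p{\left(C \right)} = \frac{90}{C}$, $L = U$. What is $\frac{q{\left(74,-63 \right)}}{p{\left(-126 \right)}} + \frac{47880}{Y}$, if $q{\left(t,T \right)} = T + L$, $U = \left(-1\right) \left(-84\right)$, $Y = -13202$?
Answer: $- \frac{155721}{4715} \approx -33.027$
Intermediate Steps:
$U = 84$
$L = 84$
$q{\left(t,T \right)} = 84 + T$ ($q{\left(t,T \right)} = T + 84 = 84 + T$)
$\frac{q{\left(74,-63 \right)}}{p{\left(-126 \right)}} + \frac{47880}{Y} = \frac{84 - 63}{90 \frac{1}{-126}} + \frac{47880}{-13202} = \frac{21}{90 \left(- \frac{1}{126}\right)} + 47880 \left(- \frac{1}{13202}\right) = \frac{21}{- \frac{5}{7}} - \frac{3420}{943} = 21 \left(- \frac{7}{5}\right) - \frac{3420}{943} = - \frac{147}{5} - \frac{3420}{943} = - \frac{155721}{4715}$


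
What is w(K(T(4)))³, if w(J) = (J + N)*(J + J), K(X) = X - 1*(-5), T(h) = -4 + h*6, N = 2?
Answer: 2460375000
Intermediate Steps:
T(h) = -4 + 6*h
K(X) = 5 + X (K(X) = X + 5 = 5 + X)
w(J) = 2*J*(2 + J) (w(J) = (J + 2)*(J + J) = (2 + J)*(2*J) = 2*J*(2 + J))
w(K(T(4)))³ = (2*(5 + (-4 + 6*4))*(2 + (5 + (-4 + 6*4))))³ = (2*(5 + (-4 + 24))*(2 + (5 + (-4 + 24))))³ = (2*(5 + 20)*(2 + (5 + 20)))³ = (2*25*(2 + 25))³ = (2*25*27)³ = 1350³ = 2460375000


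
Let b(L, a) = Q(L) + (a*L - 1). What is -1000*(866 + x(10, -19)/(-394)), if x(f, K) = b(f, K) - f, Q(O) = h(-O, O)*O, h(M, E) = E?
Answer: -170652500/197 ≈ -8.6626e+5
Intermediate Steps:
Q(O) = O² (Q(O) = O*O = O²)
b(L, a) = -1 + L² + L*a (b(L, a) = L² + (a*L - 1) = L² + (L*a - 1) = L² + (-1 + L*a) = -1 + L² + L*a)
x(f, K) = -1 + f² - f + K*f (x(f, K) = (-1 + f² + f*K) - f = (-1 + f² + K*f) - f = -1 + f² - f + K*f)
-1000*(866 + x(10, -19)/(-394)) = -1000*(866 + (-1 + 10² - 1*10 - 19*10)/(-394)) = -1000*(866 + (-1 + 100 - 10 - 190)*(-1/394)) = -1000*(866 - 101*(-1/394)) = -1000*(866 + 101/394) = -1000*341305/394 = -170652500/197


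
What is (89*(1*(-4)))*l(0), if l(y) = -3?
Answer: 1068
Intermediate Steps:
(89*(1*(-4)))*l(0) = (89*(1*(-4)))*(-3) = (89*(-4))*(-3) = -356*(-3) = 1068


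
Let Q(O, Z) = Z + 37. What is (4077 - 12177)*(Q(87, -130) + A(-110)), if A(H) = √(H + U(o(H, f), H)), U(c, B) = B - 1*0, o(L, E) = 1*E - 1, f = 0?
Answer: 753300 - 16200*I*√55 ≈ 7.533e+5 - 1.2014e+5*I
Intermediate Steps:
o(L, E) = -1 + E (o(L, E) = E - 1 = -1 + E)
Q(O, Z) = 37 + Z
U(c, B) = B (U(c, B) = B + 0 = B)
A(H) = √2*√H (A(H) = √(H + H) = √(2*H) = √2*√H)
(4077 - 12177)*(Q(87, -130) + A(-110)) = (4077 - 12177)*((37 - 130) + √2*√(-110)) = -8100*(-93 + √2*(I*√110)) = -8100*(-93 + 2*I*√55) = 753300 - 16200*I*√55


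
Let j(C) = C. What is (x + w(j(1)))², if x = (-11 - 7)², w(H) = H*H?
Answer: 105625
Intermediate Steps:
w(H) = H²
x = 324 (x = (-18)² = 324)
(x + w(j(1)))² = (324 + 1²)² = (324 + 1)² = 325² = 105625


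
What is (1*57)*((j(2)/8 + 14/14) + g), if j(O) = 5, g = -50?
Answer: -22059/8 ≈ -2757.4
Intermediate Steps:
(1*57)*((j(2)/8 + 14/14) + g) = (1*57)*((5/8 + 14/14) - 50) = 57*((5*(1/8) + 14*(1/14)) - 50) = 57*((5/8 + 1) - 50) = 57*(13/8 - 50) = 57*(-387/8) = -22059/8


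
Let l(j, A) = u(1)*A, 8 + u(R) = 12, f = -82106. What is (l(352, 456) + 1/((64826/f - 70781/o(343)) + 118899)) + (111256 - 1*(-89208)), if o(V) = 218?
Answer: 214664016790581826/1061180182619 ≈ 2.0229e+5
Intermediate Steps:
u(R) = 4 (u(R) = -8 + 12 = 4)
l(j, A) = 4*A
(l(352, 456) + 1/((64826/f - 70781/o(343)) + 118899)) + (111256 - 1*(-89208)) = (4*456 + 1/((64826/(-82106) - 70781/218) + 118899)) + (111256 - 1*(-89208)) = (1824 + 1/((64826*(-1/82106) - 70781*1/218) + 118899)) + (111256 + 89208) = (1824 + 1/((-32413/41053 - 70781/218) + 118899)) + 200464 = (1824 + 1/(-2912838427/8949554 + 118899)) + 200464 = (1824 + 1/(1061180182619/8949554)) + 200464 = (1824 + 8949554/1061180182619) + 200464 = 1935592662046610/1061180182619 + 200464 = 214664016790581826/1061180182619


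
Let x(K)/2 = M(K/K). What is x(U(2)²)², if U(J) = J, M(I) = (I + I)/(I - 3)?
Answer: 4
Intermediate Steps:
M(I) = 2*I/(-3 + I) (M(I) = (2*I)/(-3 + I) = 2*I/(-3 + I))
x(K) = -2 (x(K) = 2*(2*(K/K)/(-3 + K/K)) = 2*(2*1/(-3 + 1)) = 2*(2*1/(-2)) = 2*(2*1*(-½)) = 2*(-1) = -2)
x(U(2)²)² = (-2)² = 4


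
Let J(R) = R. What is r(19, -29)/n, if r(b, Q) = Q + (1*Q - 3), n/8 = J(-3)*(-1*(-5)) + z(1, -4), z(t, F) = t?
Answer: 61/112 ≈ 0.54464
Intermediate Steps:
n = -112 (n = 8*(-(-3)*(-5) + 1) = 8*(-3*5 + 1) = 8*(-15 + 1) = 8*(-14) = -112)
r(b, Q) = -3 + 2*Q (r(b, Q) = Q + (Q - 3) = Q + (-3 + Q) = -3 + 2*Q)
r(19, -29)/n = (-3 + 2*(-29))/(-112) = (-3 - 58)*(-1/112) = -61*(-1/112) = 61/112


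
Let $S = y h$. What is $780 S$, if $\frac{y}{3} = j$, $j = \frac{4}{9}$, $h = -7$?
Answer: $-7280$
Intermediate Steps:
$j = \frac{4}{9}$ ($j = 4 \cdot \frac{1}{9} = \frac{4}{9} \approx 0.44444$)
$y = \frac{4}{3}$ ($y = 3 \cdot \frac{4}{9} = \frac{4}{3} \approx 1.3333$)
$S = - \frac{28}{3}$ ($S = \frac{4}{3} \left(-7\right) = - \frac{28}{3} \approx -9.3333$)
$780 S = 780 \left(- \frac{28}{3}\right) = -7280$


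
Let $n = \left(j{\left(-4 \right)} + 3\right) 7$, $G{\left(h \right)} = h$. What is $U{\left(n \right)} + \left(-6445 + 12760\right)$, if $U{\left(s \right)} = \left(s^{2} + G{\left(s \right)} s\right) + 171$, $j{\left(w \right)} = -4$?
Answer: $6584$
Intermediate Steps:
$n = -7$ ($n = \left(-4 + 3\right) 7 = \left(-1\right) 7 = -7$)
$U{\left(s \right)} = 171 + 2 s^{2}$ ($U{\left(s \right)} = \left(s^{2} + s s\right) + 171 = \left(s^{2} + s^{2}\right) + 171 = 2 s^{2} + 171 = 171 + 2 s^{2}$)
$U{\left(n \right)} + \left(-6445 + 12760\right) = \left(171 + 2 \left(-7\right)^{2}\right) + \left(-6445 + 12760\right) = \left(171 + 2 \cdot 49\right) + 6315 = \left(171 + 98\right) + 6315 = 269 + 6315 = 6584$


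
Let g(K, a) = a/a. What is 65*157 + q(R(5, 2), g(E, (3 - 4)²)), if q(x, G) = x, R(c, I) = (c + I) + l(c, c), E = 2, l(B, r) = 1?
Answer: 10213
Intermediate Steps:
R(c, I) = 1 + I + c (R(c, I) = (c + I) + 1 = (I + c) + 1 = 1 + I + c)
g(K, a) = 1
65*157 + q(R(5, 2), g(E, (3 - 4)²)) = 65*157 + (1 + 2 + 5) = 10205 + 8 = 10213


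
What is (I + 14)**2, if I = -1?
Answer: 169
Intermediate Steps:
(I + 14)**2 = (-1 + 14)**2 = 13**2 = 169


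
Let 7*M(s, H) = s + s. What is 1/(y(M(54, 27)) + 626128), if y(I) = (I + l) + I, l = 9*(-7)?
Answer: 7/4382671 ≈ 1.5972e-6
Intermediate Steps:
l = -63
M(s, H) = 2*s/7 (M(s, H) = (s + s)/7 = (2*s)/7 = 2*s/7)
y(I) = -63 + 2*I (y(I) = (I - 63) + I = (-63 + I) + I = -63 + 2*I)
1/(y(M(54, 27)) + 626128) = 1/((-63 + 2*((2/7)*54)) + 626128) = 1/((-63 + 2*(108/7)) + 626128) = 1/((-63 + 216/7) + 626128) = 1/(-225/7 + 626128) = 1/(4382671/7) = 7/4382671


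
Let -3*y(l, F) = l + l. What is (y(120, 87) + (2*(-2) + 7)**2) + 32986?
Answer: 32915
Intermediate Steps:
y(l, F) = -2*l/3 (y(l, F) = -(l + l)/3 = -2*l/3)
(y(120, 87) + (2*(-2) + 7)**2) + 32986 = (-2/3*120 + (2*(-2) + 7)**2) + 32986 = (-80 + (-4 + 7)**2) + 32986 = (-80 + 3**2) + 32986 = (-80 + 9) + 32986 = -71 + 32986 = 32915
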